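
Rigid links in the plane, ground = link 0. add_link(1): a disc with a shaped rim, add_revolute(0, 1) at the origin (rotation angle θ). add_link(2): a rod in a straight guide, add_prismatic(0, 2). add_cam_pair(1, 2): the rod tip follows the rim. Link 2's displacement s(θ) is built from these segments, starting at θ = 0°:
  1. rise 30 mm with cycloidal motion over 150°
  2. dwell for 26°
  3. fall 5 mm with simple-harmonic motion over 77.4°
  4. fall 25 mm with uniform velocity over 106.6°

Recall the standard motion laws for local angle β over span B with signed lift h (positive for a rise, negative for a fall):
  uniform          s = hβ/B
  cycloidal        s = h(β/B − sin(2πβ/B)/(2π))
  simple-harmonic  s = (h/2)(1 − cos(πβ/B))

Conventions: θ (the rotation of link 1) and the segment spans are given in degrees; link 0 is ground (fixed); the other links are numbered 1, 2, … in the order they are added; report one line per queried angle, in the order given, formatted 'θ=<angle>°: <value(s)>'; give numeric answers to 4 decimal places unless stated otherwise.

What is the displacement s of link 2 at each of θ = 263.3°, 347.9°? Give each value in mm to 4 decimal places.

segment 1 (0° to 150°, cycloidal, h = 30) is passed completely: s = 0.0000 + (30) = 30.0000
segment 2 (150° to 176°, dwell): s unchanged at 30.0000
segment 3 (176° to 253.4°, simple-harmonic, h = -5) is passed completely: s = 30.0000 + (-5) = 25.0000
θ = 263.3° falls in segment 4 (253.4° to 360°, uniform, h = -25): β = 263.3 − 253.4 = 9.9°, B = 106.6°; Δs = -25·9.9/106.6 = -2.3218; s = 25.0000 − 2.3218 = 22.6782
θ = 347.9° falls in segment 4 (253.4° to 360°, uniform, h = -25): β = 347.9 − 253.4 = 94.5°, B = 106.6°; Δs = -25·94.5/106.6 = -22.1623; s = 25.0000 − 22.1623 = 2.8377

θ=263.3°: 22.6782
θ=347.9°: 2.8377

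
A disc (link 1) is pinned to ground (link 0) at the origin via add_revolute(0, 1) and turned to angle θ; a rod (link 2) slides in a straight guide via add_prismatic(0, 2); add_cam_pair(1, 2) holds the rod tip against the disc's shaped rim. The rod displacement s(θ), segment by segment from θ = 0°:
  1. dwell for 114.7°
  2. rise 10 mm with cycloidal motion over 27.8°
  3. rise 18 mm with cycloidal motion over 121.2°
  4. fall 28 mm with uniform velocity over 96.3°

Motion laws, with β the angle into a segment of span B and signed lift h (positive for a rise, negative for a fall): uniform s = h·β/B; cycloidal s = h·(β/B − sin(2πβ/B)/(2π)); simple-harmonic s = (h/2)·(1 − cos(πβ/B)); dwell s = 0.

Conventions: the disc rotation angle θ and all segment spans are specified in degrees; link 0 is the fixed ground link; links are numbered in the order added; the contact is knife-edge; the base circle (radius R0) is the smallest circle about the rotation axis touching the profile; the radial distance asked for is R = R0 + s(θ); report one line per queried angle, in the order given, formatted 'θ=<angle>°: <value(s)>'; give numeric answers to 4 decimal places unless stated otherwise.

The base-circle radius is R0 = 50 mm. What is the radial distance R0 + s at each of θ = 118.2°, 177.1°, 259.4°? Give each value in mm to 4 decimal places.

segment 1 (0° to 114.7°, dwell): s unchanged at 0.0000
θ = 118.2° falls in segment 2 (114.7° to 142.5°, cycloidal, h = 10): β = 118.2 − 114.7 = 3.5°, B = 27.8°; Δs = 10·(0.1259 − sin(2π·0.1259)/(2π)) = 0.1273; s = 0.0000 + 0.1273 = 0.1273
segment 2 (114.7° to 142.5°, cycloidal, h = 10) is passed completely: s = 0.0000 + (10) = 10.0000
θ = 177.1° falls in segment 3 (142.5° to 263.7°, cycloidal, h = 18): β = 177.1 − 142.5 = 34.6°, B = 121.2°; Δs = 18·(0.2855 − sin(2π·0.2855)/(2π)) = 2.3447; s = 10.0000 + 2.3447 = 12.3447
θ = 259.4° falls in segment 3 (142.5° to 263.7°, cycloidal, h = 18): β = 259.4 − 142.5 = 116.9°, B = 121.2°; Δs = 18·(0.9645 − sin(2π·0.9645)/(2π)) = 17.9947; s = 10.0000 + 17.9947 = 27.9947
θ=118.2°: R = R0 + s = 50 + 0.1273 = 50.1273
θ=177.1°: R = R0 + s = 50 + 12.3447 = 62.3447
θ=259.4°: R = R0 + s = 50 + 27.9947 = 77.9947

θ=118.2°: 50.1273
θ=177.1°: 62.3447
θ=259.4°: 77.9947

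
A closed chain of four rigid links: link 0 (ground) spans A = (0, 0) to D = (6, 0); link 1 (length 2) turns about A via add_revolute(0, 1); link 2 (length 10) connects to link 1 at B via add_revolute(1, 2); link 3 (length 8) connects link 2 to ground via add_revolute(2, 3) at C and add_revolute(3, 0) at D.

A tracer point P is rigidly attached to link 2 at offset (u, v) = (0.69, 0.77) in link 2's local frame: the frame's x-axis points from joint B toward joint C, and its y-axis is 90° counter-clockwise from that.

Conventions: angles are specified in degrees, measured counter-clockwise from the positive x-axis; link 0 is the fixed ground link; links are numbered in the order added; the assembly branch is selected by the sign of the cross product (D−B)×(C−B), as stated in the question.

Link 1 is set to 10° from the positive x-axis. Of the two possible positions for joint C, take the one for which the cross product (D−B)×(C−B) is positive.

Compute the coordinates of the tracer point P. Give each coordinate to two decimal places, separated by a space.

A=(0,0), D=(6.00,0)
B = A + 2.00·(cos10°, sin10°) = (1.9696, 0.3473)
|BD| = 4.0453
circle(B,10.00) ∩ circle(D,8.00): a=6.4722, h=7.6230
  candidates: C₊=(9.0724,7.3865) cross=30.837; C₋=(7.7635,-7.8032) cross=-30.837
  branch + wants cross > 0 → take C=(9.0724,7.3865) (cross=30.837)
ex = (C−B)/|BC| = (0.7103,0.7039); ey = (-0.7039,0.7103)
P = B + 0.69·ex + 0.77·ey = (1.9177,1.3799)

1.92 1.38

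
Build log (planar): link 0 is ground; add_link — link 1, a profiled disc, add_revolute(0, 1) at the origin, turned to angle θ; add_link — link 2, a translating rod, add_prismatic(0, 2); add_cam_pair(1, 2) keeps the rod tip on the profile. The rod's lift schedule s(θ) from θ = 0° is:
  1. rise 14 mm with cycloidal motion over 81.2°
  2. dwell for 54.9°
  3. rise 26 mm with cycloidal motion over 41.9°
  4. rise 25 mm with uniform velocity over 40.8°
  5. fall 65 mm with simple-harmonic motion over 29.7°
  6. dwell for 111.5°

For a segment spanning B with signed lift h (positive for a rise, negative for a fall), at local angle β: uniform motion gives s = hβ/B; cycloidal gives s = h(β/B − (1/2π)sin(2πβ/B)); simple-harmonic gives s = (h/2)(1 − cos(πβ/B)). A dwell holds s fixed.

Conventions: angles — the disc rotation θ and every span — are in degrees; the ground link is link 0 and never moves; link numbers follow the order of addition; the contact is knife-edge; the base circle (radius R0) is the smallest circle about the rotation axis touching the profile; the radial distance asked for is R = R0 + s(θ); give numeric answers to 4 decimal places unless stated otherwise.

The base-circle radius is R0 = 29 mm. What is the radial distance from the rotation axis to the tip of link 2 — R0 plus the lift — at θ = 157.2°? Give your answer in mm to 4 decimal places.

seg 1 [0°–81.2°] cycloidal, h=14: full span → s += 14 → s = 14.0000
seg 2 [81.2°–136.1°] dwell: s stays 14.0000
seg 3 [136.1°–178°] cycloidal, h=26: θ=157.2° here. β=21.1, B=41.9. 26·(0.5036 − sin(2π·0.5036)/(2π)) = 13.1861 → s = 27.1861
R = R0 + s = 29 + 27.1861 = 56.1861

56.1861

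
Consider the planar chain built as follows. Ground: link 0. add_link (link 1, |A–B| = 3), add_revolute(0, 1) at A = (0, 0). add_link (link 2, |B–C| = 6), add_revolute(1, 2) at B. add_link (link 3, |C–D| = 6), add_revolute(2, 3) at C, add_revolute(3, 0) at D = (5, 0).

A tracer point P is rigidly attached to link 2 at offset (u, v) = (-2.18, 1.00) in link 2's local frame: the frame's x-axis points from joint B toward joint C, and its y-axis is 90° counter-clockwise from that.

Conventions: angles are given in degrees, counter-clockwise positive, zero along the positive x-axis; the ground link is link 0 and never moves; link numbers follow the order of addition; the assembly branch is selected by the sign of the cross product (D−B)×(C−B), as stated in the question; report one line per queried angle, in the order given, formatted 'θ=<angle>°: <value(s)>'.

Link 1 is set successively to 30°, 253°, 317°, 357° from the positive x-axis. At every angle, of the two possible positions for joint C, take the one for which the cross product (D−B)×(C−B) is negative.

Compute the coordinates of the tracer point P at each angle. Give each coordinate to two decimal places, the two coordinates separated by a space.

A=(0,0), D=(5.00,0)
θ=30°: B = A + 3.00·(cos30°, sin30°) = (2.5981, 1.5000)
θ=30°: |BD| = 2.8318
θ=30°: circle(B,6.00) ∩ circle(D,6.00): a=1.4159, h=5.8305
θ=30°:   candidates: C₊=(6.8874,5.6954) cross=16.511; C₋=(0.7106,-4.1954) cross=-16.511
θ=30°:   branch - wants cross < 0 → take C=(0.7106,-4.1954) (cross=-16.511)
θ=30°: ex = (C−B)/|BC| = (-0.3146,-0.9492); ey = (0.9492,-0.3146)
θ=30°: P = B + -2.18·ex + 1.00·ey = (4.2331,3.2548)
θ=253°: B = A + 3.00·(cos253°, sin253°) = (-0.8771, -2.8689)
θ=253°: |BD| = 6.5400
θ=253°: circle(B,6.00) ∩ circle(D,6.00): a=3.2700, h=5.0306
θ=253°:   candidates: C₊=(-0.1454,3.0863) cross=32.900; C₋=(4.2682,-5.9552) cross=-32.900
θ=253°:   branch - wants cross < 0 → take C=(4.2682,-5.9552) (cross=-32.900)
θ=253°: ex = (C−B)/|BC| = (0.8576,-0.5144); ey = (0.5144,0.8576)
θ=253°: P = B + -2.18·ex + 1.00·ey = (-2.2322,-0.8900)
θ=317°: B = A + 3.00·(cos317°, sin317°) = (2.1941, -2.0460)
θ=317°: |BD| = 3.4727
θ=317°: circle(B,6.00) ∩ circle(D,6.00): a=1.7363, h=5.7433
θ=317°:   candidates: C₊=(0.2133,3.6176) cross=19.944; C₋=(6.9808,-5.6636) cross=-19.944
θ=317°:   branch - wants cross < 0 → take C=(6.9808,-5.6636) (cross=-19.944)
θ=317°: ex = (C−B)/|BC| = (0.7978,-0.6029); ey = (0.6029,0.7978)
θ=317°: P = B + -2.18·ex + 1.00·ey = (1.0578,0.0662)
θ=357°: B = A + 3.00·(cos357°, sin357°) = (2.9959, -0.1570)
θ=357°: |BD| = 2.0103
θ=357°: circle(B,6.00) ∩ circle(D,6.00): a=1.0051, h=5.9152
θ=357°:   candidates: C₊=(3.5359,5.8186) cross=11.891; C₋=(4.4599,-5.9756) cross=-11.891
θ=357°:   branch - wants cross < 0 → take C=(4.4599,-5.9756) (cross=-11.891)
θ=357°: ex = (C−B)/|BC| = (0.2440,-0.9698); ey = (0.9698,0.2440)
θ=357°: P = B + -2.18·ex + 1.00·ey = (3.4337,2.2011)

θ=30°: 4.23 3.25
θ=253°: -2.23 -0.89
θ=317°: 1.06 0.07
θ=357°: 3.43 2.20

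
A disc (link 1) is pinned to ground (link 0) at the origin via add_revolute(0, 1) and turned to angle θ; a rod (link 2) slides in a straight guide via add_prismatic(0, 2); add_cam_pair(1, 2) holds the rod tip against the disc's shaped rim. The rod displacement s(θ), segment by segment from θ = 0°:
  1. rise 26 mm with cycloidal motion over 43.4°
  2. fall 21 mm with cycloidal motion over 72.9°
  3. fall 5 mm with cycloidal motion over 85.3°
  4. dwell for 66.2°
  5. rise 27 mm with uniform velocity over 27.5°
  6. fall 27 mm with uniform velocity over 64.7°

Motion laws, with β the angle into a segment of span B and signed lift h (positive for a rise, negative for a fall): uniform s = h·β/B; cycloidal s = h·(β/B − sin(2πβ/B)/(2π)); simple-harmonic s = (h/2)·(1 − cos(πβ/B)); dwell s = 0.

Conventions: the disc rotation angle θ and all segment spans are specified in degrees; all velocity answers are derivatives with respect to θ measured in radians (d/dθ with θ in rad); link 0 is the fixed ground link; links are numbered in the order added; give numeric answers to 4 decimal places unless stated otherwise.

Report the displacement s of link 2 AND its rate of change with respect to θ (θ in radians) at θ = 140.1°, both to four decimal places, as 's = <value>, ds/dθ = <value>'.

segment 1 (0° to 43.4°, cycloidal, h = 26) is passed completely: s = 0.0000 + (26) = 26.0000
segment 2 (43.4° to 116.3°, cycloidal, h = -21) is passed completely: s = 26.0000 + (-21) = 5.0000
θ = 140.1° falls in segment 3 (116.3° to 201.6°, cycloidal, h = -5): β = 140.1 − 116.3 = 23.8°, B = 85.3°; Δs = -5·(0.2790 − sin(2π·0.2790)/(2π)) = -0.6125; s = 5.0000 − 0.6125 = 4.3875
velocity in seg [116.3°–201.6°] (cycloidal), θ in radians: β = 23.8° = 0.4154 rad, B = 85.3° = 1.4888 rad; ds/dθ = (h/B)(1 − cos(2πβ/B)) = ((-5)/1.4888)(1 − cos(2π·0.2790)) = -3.967380 mm/rad

s = 4.3875, ds/dθ = -3.9674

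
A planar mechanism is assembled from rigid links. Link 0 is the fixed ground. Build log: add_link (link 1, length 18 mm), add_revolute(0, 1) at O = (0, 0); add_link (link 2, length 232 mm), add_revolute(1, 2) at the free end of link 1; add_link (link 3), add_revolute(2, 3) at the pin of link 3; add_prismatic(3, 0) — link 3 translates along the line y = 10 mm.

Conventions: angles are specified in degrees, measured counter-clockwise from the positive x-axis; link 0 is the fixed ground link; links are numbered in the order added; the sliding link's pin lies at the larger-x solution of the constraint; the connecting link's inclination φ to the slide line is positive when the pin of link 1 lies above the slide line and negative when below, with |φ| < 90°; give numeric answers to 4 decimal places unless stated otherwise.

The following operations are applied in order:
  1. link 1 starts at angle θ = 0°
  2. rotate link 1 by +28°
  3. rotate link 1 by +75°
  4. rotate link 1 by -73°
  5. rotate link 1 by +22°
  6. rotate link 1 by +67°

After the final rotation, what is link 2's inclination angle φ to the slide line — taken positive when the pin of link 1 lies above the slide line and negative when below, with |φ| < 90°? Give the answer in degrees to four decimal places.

geometry: r = 18 mm, L = 232 mm, e = 10 mm; θ starts at 0°
rotate link 1 by +28°: θ ← 0° +28° = 28°
rotate link 1 by +75°: θ ← 28° +75° = 103°
rotate link 1 by -73°: θ ← 103° -73° = 30°
rotate link 1 by +22°: θ ← 30° +22° = 52°
rotate link 1 by +67°: θ ← 52° +67° = 119°
h = r sin θ − e = 15.743155 − 10 = 5.743155
sin φ = h / L = 5.743155 / 232 = 0.02475498
φ = arcsin(0.02475498) = 1.418501°

1.4185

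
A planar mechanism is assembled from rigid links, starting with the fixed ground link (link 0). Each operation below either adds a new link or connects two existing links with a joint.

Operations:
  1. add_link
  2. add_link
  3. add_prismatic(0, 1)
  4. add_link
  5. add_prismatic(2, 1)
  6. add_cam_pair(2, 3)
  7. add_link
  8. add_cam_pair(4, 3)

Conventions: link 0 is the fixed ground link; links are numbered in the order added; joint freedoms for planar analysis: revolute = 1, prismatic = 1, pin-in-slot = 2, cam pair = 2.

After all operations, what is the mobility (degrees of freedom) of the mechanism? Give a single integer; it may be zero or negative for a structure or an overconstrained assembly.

L=1 J1=0 J2=0
add link → L=2 J1=0 J2=0
add link → L=3 J1=0 J2=0
P@0,1 dof=1 J1 → L=3 J1=1 J2=0
add link → L=4 J1=1 J2=0
P@2,1 dof=1 J1 → L=4 J1=2 J2=0
C@2,3 dof=2 J2 → L=4 J1=2 J2=1
add link → L=5 J1=2 J2=1
C@4,3 dof=2 J2 → L=5 J1=2 J2=2
M=3(L−1)−2J1−J2=3·4−2·2−2=6

M = 6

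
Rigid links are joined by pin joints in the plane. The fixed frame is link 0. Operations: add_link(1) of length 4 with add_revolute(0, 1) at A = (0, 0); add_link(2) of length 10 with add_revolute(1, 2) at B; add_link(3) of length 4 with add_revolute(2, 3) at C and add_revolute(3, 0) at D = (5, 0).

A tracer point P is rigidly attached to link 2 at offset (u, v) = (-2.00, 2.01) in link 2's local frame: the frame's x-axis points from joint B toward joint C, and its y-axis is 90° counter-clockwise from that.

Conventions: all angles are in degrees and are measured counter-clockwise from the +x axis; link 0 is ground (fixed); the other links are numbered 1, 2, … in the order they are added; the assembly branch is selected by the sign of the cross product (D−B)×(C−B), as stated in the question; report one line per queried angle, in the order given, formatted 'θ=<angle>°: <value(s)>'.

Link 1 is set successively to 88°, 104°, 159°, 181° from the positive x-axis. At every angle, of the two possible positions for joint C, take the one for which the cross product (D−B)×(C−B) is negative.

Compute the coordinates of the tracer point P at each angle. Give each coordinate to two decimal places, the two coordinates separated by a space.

A=(0,0), D=(5.00,0)
θ=88°: B = A + 4.00·(cos88°, sin88°) = (0.1396, 3.9976)
θ=88°: |BD| = 6.2932
θ=88°: circle(B,10.00) ∩ circle(D,4.00): a=9.8205, h=1.8863
θ=88°:   candidates: C₊=(8.9225,-0.7838) cross=11.871; C₋=(6.5260,-3.6975) cross=-11.871
θ=88°:   branch - wants cross < 0 → take C=(6.5260,-3.6975) (cross=-11.871)
θ=88°: ex = (C−B)/|BC| = (0.6386,-0.7695); ey = (0.7695,0.6386)
θ=88°: P = B + -2.00·ex + 2.01·ey = (0.4090,6.8202)
θ=104°: B = A + 4.00·(cos104°, sin104°) = (-0.9677, 3.8812)
θ=104°: |BD| = 7.1188
θ=104°: circle(B,10.00) ∩ circle(D,4.00): a=9.4593, h=3.2438
θ=104°:   candidates: C₊=(8.7306,1.4432) cross=23.092; C₋=(5.1935,-3.9953) cross=-23.092
θ=104°:   branch - wants cross < 0 → take C=(5.1935,-3.9953) (cross=-23.092)
θ=104°: ex = (C−B)/|BC| = (0.6161,-0.7876); ey = (0.7876,0.6161)
θ=104°: P = B + -2.00·ex + 2.01·ey = (-0.6168,6.6949)
θ=159°: B = A + 4.00·(cos159°, sin159°) = (-3.7343, 1.4335)
θ=159°: |BD| = 8.8512
θ=159°: circle(B,10.00) ∩ circle(D,4.00): a=9.1707, h=3.9872
θ=159°:   candidates: C₊=(5.9611,3.8828) cross=35.292; C₋=(4.6696,-3.9863) cross=-35.292
θ=159°:   branch - wants cross < 0 → take C=(4.6696,-3.9863) (cross=-35.292)
θ=159°: ex = (C−B)/|BC| = (0.8404,-0.5420); ey = (0.5420,0.8404)
θ=159°: P = B + -2.00·ex + 2.01·ey = (-4.3257,4.2066)
θ=181°: B = A + 4.00·(cos181°, sin181°) = (-3.9994, -0.0698)
θ=181°: |BD| = 8.9997
θ=181°: circle(B,10.00) ∩ circle(D,4.00): a=9.1667, h=3.9965
θ=181°:   candidates: C₊=(5.1360,3.9977) cross=35.967; C₋=(5.1980,-3.9951) cross=-35.967
θ=181°:   branch - wants cross < 0 → take C=(5.1980,-3.9951) (cross=-35.967)
θ=181°: ex = (C−B)/|BC| = (0.9197,-0.3925); ey = (0.3925,0.9197)
θ=181°: P = B + -2.00·ex + 2.01·ey = (-5.0499,2.5639)

θ=88°: 0.41 6.82
θ=104°: -0.62 6.69
θ=159°: -4.33 4.21
θ=181°: -5.05 2.56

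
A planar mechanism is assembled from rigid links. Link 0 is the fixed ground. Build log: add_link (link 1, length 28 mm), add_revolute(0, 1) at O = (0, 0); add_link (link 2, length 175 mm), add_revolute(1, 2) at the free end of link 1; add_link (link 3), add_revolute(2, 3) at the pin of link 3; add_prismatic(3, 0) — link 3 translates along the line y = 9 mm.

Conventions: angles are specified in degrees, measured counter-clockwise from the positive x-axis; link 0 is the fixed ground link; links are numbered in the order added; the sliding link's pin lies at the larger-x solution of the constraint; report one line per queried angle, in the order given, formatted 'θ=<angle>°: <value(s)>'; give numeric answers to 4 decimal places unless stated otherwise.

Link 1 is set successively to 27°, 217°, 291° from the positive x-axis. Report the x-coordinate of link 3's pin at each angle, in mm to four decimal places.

geometry: r = 28 mm, L = 175 mm, e = 9 mm
θ=27°: crank pin P = (r cos θ, r sin θ) = (24.948183, 12.711734)
θ=27°: h = r sin θ − e = 12.711734 − 9 = 3.711734
θ=27°: x = r cos θ + √(L² − h²) = 24.948183 + 174.960633 = 199.908815
θ=217°: crank pin P = (r cos θ, r sin θ) = (-22.361794, -16.850821)
θ=217°: h = r sin θ − e = -16.850821 − 9 = -25.850821
θ=217°: x = r cos θ + √(L² − h²) = -22.361794 + 173.080141 = 150.718346
θ=291°: crank pin P = (r cos θ, r sin θ) = (10.034303, -26.140252)
θ=291°: h = r sin θ − e = -26.140252 − 9 = -35.140252
θ=291°: x = r cos θ + √(L² − h²) = 10.034303 + 171.435593 = 181.469896

θ=27°: 199.9088
θ=217°: 150.7183
θ=291°: 181.4699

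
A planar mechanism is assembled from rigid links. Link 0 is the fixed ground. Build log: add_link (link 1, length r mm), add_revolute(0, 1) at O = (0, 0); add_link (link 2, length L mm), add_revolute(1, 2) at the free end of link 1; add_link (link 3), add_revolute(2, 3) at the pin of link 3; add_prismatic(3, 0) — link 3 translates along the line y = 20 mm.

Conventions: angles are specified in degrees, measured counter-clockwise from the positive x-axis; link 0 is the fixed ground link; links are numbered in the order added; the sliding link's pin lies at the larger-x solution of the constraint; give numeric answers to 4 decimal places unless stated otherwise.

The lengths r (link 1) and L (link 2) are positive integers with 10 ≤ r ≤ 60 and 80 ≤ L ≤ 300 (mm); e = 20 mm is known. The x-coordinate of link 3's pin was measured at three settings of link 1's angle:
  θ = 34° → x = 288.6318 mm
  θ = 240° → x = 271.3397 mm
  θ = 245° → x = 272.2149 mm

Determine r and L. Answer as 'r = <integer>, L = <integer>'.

constraint per measurement: (x − r cos θ)² + (r sin θ − e)² = L²
subtracting the θ₁ and θ₂ equations cancels the r² and L² terms:
r = (x₁² − x₂²) / (2[(x₁cos θ₁ + e sin θ₁) − (x₂cos θ₂ + e sin θ₂)]) = 12.0000 → r = 12
L² = (x₁ − r cos θ₁)² + (r sin θ₁ − e)² = 77841.0248 → L = 279.0000 → L = 279
check at θ₃=245°: x = 272.2149 (printed 272.2149) ✓

r = 12, L = 279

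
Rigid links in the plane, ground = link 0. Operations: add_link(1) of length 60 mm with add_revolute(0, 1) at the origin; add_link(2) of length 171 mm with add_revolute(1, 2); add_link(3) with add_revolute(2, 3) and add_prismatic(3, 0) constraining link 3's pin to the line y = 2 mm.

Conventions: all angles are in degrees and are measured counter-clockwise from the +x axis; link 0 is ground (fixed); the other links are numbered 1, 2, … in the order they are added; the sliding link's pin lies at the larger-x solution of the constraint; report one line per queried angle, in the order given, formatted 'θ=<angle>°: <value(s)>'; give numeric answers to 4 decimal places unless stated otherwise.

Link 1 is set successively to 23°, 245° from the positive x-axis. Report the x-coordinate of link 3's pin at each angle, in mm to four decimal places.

geometry: r = 60 mm, L = 171 mm, e = 2 mm
θ=23°: crank pin P = (r cos θ, r sin θ) = (55.230291, 23.443868)
θ=23°: h = r sin θ − e = 23.443868 − 2 = 21.443868
θ=23°: x = r cos θ + √(L² − h²) = 55.230291 + 169.650112 = 224.880403
θ=245°: crank pin P = (r cos θ, r sin θ) = (-25.357096, -54.378467)
θ=245°: h = r sin θ − e = -54.378467 − 2 = -56.378467
θ=245°: x = r cos θ + √(L² − h²) = -25.357096 + 161.438745 = 136.081649

θ=23°: 224.8804
θ=245°: 136.0816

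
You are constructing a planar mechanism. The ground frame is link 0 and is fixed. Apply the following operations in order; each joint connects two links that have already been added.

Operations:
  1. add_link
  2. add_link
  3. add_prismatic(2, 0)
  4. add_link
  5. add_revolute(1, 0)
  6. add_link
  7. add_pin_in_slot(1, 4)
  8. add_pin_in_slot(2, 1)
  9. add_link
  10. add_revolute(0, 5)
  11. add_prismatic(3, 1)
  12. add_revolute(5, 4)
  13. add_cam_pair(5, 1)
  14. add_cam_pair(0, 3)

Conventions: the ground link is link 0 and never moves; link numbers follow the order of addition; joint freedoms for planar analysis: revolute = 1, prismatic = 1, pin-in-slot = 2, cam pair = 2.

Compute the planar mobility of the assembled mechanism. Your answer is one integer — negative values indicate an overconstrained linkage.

link 0 = ground. State L|J1|J2 = 1|0|0
+link1  2|0|0
+link2  3|0|0
P(2,0) f=1→J1  3|1|0
+link3  4|1|0
R(1,0) f=1→J1  4|2|0
+link4  5|2|0
PS(1,4) f=2→J2  5|2|1
PS(2,1) f=2→J2  5|2|2
+link5  6|2|2
R(0,5) f=1→J1  6|3|2
P(3,1) f=1→J1  6|4|2
R(5,4) f=1→J1  6|5|2
C(5,1) f=2→J2  6|5|3
C(0,3) f=2→J2  6|5|4
M = 3(6−1)−2·5−4 = 15−10−4 = 1

M = 1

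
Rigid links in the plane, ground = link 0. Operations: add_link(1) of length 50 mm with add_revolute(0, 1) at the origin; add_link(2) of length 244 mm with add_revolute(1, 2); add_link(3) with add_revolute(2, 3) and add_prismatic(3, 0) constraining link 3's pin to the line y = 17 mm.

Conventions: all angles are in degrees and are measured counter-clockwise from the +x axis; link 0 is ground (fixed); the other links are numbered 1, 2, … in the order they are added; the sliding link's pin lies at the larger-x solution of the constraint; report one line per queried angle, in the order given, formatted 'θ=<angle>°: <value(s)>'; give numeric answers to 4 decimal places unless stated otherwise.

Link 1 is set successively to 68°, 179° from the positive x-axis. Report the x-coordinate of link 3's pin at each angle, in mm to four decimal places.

geometry: r = 50 mm, L = 244 mm, e = 17 mm
θ=68°: crank pin P = (r cos θ, r sin θ) = (18.730330, 46.359193)
θ=68°: h = r sin θ − e = 46.359193 − 17 = 29.359193
θ=68°: x = r cos θ + √(L² − h²) = 18.730330 + 242.227244 = 260.957574
θ=179°: crank pin P = (r cos θ, r sin θ) = (-49.992385, 0.872620)
θ=179°: h = r sin θ − e = 0.872620 − 17 = -16.127380
θ=179°: x = r cos θ + √(L² − h²) = -49.992385 + 243.466440 = 193.474056

θ=68°: 260.9576
θ=179°: 193.4741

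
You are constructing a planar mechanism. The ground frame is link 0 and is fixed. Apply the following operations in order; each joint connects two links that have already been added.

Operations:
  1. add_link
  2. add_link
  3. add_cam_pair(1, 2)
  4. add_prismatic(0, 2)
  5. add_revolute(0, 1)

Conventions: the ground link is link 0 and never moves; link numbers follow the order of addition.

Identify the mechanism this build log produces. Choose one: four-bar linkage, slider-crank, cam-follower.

links: 3 (incl. ground); joints: 1 revolute, 1 prismatic, 1 higher (cam) pair, forming one closed loop
3 links, revolute + prismatic + higher pair in one loop → cam-follower

cam-follower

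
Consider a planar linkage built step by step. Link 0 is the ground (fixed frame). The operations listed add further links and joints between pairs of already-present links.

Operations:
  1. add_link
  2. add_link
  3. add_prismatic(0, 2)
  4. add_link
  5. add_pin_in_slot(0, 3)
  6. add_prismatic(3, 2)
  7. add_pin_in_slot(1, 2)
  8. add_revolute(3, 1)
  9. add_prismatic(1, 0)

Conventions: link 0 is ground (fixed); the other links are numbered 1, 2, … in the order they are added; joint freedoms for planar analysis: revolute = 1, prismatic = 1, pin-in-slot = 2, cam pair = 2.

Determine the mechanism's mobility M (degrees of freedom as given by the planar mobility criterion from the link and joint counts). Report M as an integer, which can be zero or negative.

L=1 J1=0 J2=0
add link → L=2 J1=0 J2=0
add link → L=3 J1=0 J2=0
P@0,2 dof=1 J1 → L=3 J1=1 J2=0
add link → L=4 J1=1 J2=0
PS@0,3 dof=2 J2 → L=4 J1=1 J2=1
P@3,2 dof=1 J1 → L=4 J1=2 J2=1
PS@1,2 dof=2 J2 → L=4 J1=2 J2=2
R@3,1 dof=1 J1 → L=4 J1=3 J2=2
P@1,0 dof=1 J1 → L=4 J1=4 J2=2
M=3(L−1)−2J1−J2=3·3−2·4−2=-1

M = -1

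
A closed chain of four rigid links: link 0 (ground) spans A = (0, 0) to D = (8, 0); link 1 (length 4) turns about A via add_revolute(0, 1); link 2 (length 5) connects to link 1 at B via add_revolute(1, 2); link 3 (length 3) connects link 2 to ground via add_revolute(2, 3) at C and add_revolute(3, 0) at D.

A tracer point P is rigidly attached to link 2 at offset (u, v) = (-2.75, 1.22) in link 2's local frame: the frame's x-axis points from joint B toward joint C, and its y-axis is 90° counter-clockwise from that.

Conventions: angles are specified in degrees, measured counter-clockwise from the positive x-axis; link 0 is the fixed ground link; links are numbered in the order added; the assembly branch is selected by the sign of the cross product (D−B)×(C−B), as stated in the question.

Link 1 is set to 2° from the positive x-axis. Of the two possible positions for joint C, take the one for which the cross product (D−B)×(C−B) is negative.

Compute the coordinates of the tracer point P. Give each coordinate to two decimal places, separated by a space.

A=(0,0), D=(8.00,0)
B = A + 4.00·(cos2°, sin2°) = (3.9976, 0.1396)
|BD| = 4.0049
circle(B,5.00) ∩ circle(D,3.00): a=4.0000, h=3.0000
  candidates: C₊=(8.0997,2.9983) cross=12.015; C₋=(7.8906,-2.9980) cross=-12.015
  branch - wants cross < 0 → take C=(7.8906,-2.9980) (cross=-12.015)
ex = (C−B)/|BC| = (0.7786,-0.6275); ey = (0.6275,0.7786)
P = B + -2.75·ex + 1.22·ey = (2.6220,2.8152)

2.62 2.82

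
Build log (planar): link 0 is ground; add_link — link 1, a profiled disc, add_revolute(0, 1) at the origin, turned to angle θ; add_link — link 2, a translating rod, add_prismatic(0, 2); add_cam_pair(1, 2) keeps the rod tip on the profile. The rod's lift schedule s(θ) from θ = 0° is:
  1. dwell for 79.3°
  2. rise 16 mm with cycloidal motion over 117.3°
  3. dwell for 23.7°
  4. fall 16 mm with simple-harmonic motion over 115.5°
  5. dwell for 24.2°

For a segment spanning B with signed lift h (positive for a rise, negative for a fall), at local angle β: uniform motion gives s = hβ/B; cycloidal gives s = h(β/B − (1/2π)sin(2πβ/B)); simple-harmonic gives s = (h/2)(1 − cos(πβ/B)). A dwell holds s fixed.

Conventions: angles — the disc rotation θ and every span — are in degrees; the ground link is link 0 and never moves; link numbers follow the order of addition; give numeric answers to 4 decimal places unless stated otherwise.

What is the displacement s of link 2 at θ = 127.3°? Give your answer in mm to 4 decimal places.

seg 1 [0°–79.3°] dwell: s stays 0.0000
seg 2 [79.3°–196.6°] cycloidal, h=16: θ=127.3° here. β=48, B=117.3. 16·(0.4092 − sin(2π·0.4092)/(2π)) = 5.1721 → s = 5.1721

5.1721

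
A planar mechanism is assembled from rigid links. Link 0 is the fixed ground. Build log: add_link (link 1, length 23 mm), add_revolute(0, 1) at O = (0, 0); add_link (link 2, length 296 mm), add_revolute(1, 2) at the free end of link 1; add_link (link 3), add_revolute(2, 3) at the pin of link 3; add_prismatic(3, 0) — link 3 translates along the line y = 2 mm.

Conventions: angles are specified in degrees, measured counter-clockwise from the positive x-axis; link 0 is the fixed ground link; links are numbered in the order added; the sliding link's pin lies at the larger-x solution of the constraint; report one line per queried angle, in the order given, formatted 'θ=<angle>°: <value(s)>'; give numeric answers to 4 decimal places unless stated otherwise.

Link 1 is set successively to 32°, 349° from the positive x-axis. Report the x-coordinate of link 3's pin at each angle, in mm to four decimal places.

geometry: r = 23 mm, L = 296 mm, e = 2 mm
θ=32°: crank pin P = (r cos θ, r sin θ) = (19.505106, 12.188143)
θ=32°: h = r sin θ − e = 12.188143 − 2 = 10.188143
θ=32°: x = r cos θ + √(L² − h²) = 19.505106 + 295.824613 = 315.329719
θ=349°: crank pin P = (r cos θ, r sin θ) = (22.577425, -4.388607)
θ=349°: h = r sin θ − e = -4.388607 − 2 = -6.388607
θ=349°: x = r cos θ + √(L² − h²) = 22.577425 + 295.931049 = 318.508474

θ=32°: 315.3297
θ=349°: 318.5085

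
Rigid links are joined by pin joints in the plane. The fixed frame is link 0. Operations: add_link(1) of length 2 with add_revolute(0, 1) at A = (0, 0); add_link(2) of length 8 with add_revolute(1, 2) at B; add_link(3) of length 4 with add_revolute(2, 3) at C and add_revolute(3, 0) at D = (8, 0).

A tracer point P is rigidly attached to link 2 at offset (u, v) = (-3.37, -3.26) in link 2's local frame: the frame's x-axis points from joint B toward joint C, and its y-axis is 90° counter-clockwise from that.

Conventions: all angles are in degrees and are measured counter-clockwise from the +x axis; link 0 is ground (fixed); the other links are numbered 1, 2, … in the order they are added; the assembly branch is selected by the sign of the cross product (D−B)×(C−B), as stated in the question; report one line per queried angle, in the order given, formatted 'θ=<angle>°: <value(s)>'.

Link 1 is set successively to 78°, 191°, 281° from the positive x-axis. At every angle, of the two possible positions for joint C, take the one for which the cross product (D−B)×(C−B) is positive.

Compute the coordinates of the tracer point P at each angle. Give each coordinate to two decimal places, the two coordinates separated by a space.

A=(0,0), D=(8.00,0)
θ=78°: B = A + 2.00·(cos78°, sin78°) = (0.4158, 1.9563)
θ=78°: |BD| = 7.8324
θ=78°: circle(B,8.00) ∩ circle(D,4.00): a=6.9804, h=3.9082
θ=78°:   candidates: C₊=(8.1511,3.9971) cross=30.611; C₋=(6.1988,-3.5715) cross=-30.611
θ=78°:   branch + wants cross > 0 → take C=(8.1511,3.9971) (cross=30.611)
θ=78°: ex = (C−B)/|BC| = (0.9669,0.2551); ey = (-0.2551,0.9669)
θ=78°: P = B + -3.37·ex + -3.26·ey = (-2.0110,-2.0555)
θ=191°: B = A + 2.00·(cos191°, sin191°) = (-1.9633, -0.3816)
θ=191°: |BD| = 9.9706
θ=191°: circle(B,8.00) ∩ circle(D,4.00): a=7.3924, h=3.0583
θ=191°:   candidates: C₊=(5.3066,2.9573) cross=30.493; C₋=(5.5407,-3.1547) cross=-30.493
θ=191°:   branch + wants cross > 0 → take C=(5.3066,2.9573) (cross=30.493)
θ=191°: ex = (C−B)/|BC| = (0.9087,0.4174); ey = (-0.4174,0.9087)
θ=191°: P = B + -3.37·ex + -3.26·ey = (-3.6651,-4.7506)
θ=281°: B = A + 2.00·(cos281°, sin281°) = (0.3816, -1.9633)
θ=281°: |BD| = 7.8673
θ=281°: circle(B,8.00) ∩ circle(D,4.00): a=6.9842, h=3.9013
θ=281°:   candidates: C₊=(6.1713,3.5575) cross=30.693; C₋=(8.1185,-3.9982) cross=-30.693
θ=281°:   branch + wants cross > 0 → take C=(6.1713,3.5575) (cross=30.693)
θ=281°: ex = (C−B)/|BC| = (0.7237,0.6901); ey = (-0.6901,0.7237)
θ=281°: P = B + -3.37·ex + -3.26·ey = (0.1924,-6.6482)

θ=78°: -2.01 -2.06
θ=191°: -3.67 -4.75
θ=281°: 0.19 -6.65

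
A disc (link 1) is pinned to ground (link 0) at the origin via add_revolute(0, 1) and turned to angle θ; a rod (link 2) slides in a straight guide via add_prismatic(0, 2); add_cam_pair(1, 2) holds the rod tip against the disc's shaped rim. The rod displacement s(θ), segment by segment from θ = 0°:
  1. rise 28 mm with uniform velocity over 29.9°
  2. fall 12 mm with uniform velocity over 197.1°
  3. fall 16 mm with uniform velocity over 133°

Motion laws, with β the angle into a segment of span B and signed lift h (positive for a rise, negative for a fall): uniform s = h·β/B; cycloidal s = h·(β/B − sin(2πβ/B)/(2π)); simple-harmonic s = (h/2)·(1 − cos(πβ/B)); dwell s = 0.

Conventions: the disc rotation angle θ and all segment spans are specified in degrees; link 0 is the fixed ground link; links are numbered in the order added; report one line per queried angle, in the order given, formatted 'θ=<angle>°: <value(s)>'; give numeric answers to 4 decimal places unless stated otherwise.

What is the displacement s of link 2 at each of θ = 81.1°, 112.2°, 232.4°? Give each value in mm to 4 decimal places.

segment 1 (0° to 29.9°, uniform, h = 28) is passed completely: s = 0.0000 + (28) = 28.0000
θ = 81.1° falls in segment 2 (29.9° to 227°, uniform, h = -12): β = 81.1 − 29.9 = 51.2°, B = 197.1°; Δs = -12·51.2/197.1 = -3.1172; s = 28.0000 − 3.1172 = 24.8828
θ = 112.2° falls in segment 2 (29.9° to 227°, uniform, h = -12): β = 112.2 − 29.9 = 82.3°, B = 197.1°; Δs = -12·82.3/197.1 = -5.0107; s = 28.0000 − 5.0107 = 22.9893
segment 2 (29.9° to 227°, uniform, h = -12) is passed completely: s = 28.0000 + (-12) = 16.0000
θ = 232.4° falls in segment 3 (227° to 360°, uniform, h = -16): β = 232.4 − 227 = 5.4°, B = 133°; Δs = -16·5.4/133 = -0.6496; s = 16.0000 − 0.6496 = 15.3504

θ=81.1°: 24.8828
θ=112.2°: 22.9893
θ=232.4°: 15.3504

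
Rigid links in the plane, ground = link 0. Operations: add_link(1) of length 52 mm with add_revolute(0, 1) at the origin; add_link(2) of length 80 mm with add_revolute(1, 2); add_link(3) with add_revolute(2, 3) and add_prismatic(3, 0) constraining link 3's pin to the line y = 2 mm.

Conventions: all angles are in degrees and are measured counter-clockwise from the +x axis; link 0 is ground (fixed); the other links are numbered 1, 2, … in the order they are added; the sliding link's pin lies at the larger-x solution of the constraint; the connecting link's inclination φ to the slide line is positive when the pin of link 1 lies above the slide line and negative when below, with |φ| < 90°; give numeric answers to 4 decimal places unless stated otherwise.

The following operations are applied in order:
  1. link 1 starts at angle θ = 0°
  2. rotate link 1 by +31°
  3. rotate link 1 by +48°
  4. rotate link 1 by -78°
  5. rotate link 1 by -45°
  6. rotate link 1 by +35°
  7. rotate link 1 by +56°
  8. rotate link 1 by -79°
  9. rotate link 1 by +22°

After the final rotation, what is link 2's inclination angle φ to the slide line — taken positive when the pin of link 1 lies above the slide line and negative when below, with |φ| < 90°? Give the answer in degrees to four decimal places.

geometry: r = 52 mm, L = 80 mm, e = 2 mm; θ starts at 0°
rotate link 1 by +31°: θ ← 0° +31° = 31°
rotate link 1 by +48°: θ ← 31° +48° = 79°
rotate link 1 by -78°: θ ← 79° -78° = 1°
rotate link 1 by -45°: θ ← 1° -45° = -44°
rotate link 1 by +35°: θ ← -44° +35° = -9°
rotate link 1 by +56°: θ ← -9° +56° = 47°
rotate link 1 by -79°: θ ← 47° -79° = -32°
rotate link 1 by +22°: θ ← -32° +22° = -10°
h = r sin θ − e = -9.029705 − 2 = -11.029705
sin φ = h / L = -11.029705 / 80 = -0.13787132
φ = arcsin(-0.13787132) = -7.924687°

-7.9247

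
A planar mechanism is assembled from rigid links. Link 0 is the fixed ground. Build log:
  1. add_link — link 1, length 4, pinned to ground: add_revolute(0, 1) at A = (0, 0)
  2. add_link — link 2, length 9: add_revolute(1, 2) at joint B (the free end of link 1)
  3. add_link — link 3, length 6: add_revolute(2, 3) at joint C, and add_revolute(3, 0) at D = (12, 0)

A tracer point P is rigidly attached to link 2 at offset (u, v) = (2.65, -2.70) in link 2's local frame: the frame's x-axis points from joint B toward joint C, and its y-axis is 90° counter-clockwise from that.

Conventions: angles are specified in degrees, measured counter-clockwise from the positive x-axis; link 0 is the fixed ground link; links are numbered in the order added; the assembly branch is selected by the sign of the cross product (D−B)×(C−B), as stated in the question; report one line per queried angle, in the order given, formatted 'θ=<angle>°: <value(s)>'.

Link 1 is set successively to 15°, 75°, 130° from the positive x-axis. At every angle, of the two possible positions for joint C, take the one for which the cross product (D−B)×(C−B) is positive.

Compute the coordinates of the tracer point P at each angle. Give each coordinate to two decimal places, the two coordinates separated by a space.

A=(0,0), D=(12.00,0)
θ=15°: B = A + 4.00·(cos15°, sin15°) = (3.8637, 1.0353)
θ=15°: |BD| = 8.2019
θ=15°: circle(B,9.00) ∩ circle(D,6.00): a=6.8442, h=5.8444
θ=15°:   candidates: C₊=(11.3909,5.9690) cross=47.935; C₋=(9.9155,-5.6263) cross=-47.935
θ=15°:   branch + wants cross > 0 → take C=(11.3909,5.9690) (cross=47.935)
θ=15°: ex = (C−B)/|BC| = (0.8364,0.5482); ey = (-0.5482,0.8364)
θ=15°: P = B + 2.65·ex + -2.70·ey = (7.5602,0.2298)
θ=75°: B = A + 4.00·(cos75°, sin75°) = (1.0353, 3.8637)
θ=75°: |BD| = 11.6255
θ=75°: circle(B,9.00) ∩ circle(D,6.00): a=7.7482, h=4.5789
θ=75°:   candidates: C₊=(9.8648,5.6072) cross=53.232; C₋=(6.8213,-3.0299) cross=-53.232
θ=75°:   branch + wants cross > 0 → take C=(9.8648,5.6072) (cross=53.232)
θ=75°: ex = (C−B)/|BC| = (0.9811,0.1937); ey = (-0.1937,0.9811)
θ=75°: P = B + 2.65·ex + -2.70·ey = (4.1581,1.7282)
θ=130°: B = A + 4.00·(cos130°, sin130°) = (-2.5712, 3.0642)
θ=130°: |BD| = 14.8898
θ=130°: circle(B,9.00) ∩ circle(D,6.00): a=8.9560, h=0.8886
θ=130°:   candidates: C₊=(6.3761,2.0907) cross=13.232; C₋=(6.0103,0.3515) cross=-13.232
θ=130°:   branch + wants cross > 0 → take C=(6.3761,2.0907) (cross=13.232)
θ=130°: ex = (C−B)/|BC| = (0.9941,-0.1082); ey = (0.1082,0.9941)
θ=130°: P = B + 2.65·ex + -2.70·ey = (-0.2287,0.0934)

θ=15°: 7.56 0.23
θ=75°: 4.16 1.73
θ=130°: -0.23 0.09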